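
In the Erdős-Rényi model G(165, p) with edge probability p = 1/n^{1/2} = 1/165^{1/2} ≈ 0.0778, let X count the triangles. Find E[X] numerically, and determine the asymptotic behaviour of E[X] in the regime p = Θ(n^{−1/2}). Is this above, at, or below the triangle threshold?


Number of potential triangles: C(165, 3) = 735130.
Each occurs with probability p³ ≈ (0.0778)³ ≈ 4.71818e-04.
By linearity: E[X] = C(165, 3)·p³ ≈ 735130 · 4.71818e-04 ≈ 346.847.
Since α = 1/2 < 1, p = c/n^{1/2} ≫ 1/n is above the triangle threshold p ~ 1/n. Asymptotically E[X] ~ (c³/6)·n^{3(1−α)} = (1³/6)·n^{1.5} → ∞; triangles are abundant w.h.p.

E[X] ≈ 346.847; in regime p = Θ(1/n^{1/2}) E[X] diverges (above the triangle threshold p ~ 1/n).


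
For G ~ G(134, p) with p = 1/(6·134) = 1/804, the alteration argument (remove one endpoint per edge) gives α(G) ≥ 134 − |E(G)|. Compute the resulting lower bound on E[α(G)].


E[|E(G)|] = C(134, 2)·p = 8911 · (1/804) = 133/12.
E[α(G)] ≥ n − E[|E(G)|] = 134 − 133/12 = 1475/12.
Numerically: ≈ 122.9167.
(This is only a lower bound; the true E[α(G)] may be larger.)

E[α(G)] ≥ 1475/12 ≈ 122.9167.


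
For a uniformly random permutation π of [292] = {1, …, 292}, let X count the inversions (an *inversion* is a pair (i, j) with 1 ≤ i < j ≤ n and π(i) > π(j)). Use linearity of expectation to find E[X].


Write X = Σ X_I over the C(292, 2) = 42486 pairs i < j, with X_I the indicator of one inversion.
There are 42486 indicators.
For each fixed pair i < j, the values π(i) and π(j) are two distinct elements of {1, …, 292} in uniformly random order; by symmetry P[π(i) > π(j)] = 1/2.
By linearity: E[X] = 42486 · (1/2) = C(292, 2) · (1/2) = 42486/2 = 21243 ≈ 21243.0000.

E[X] = 21243 = 21243.0000.


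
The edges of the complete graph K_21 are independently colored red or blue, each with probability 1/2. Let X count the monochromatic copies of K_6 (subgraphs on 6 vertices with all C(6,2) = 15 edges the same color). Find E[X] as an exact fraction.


Let X = Σ_S X_S over the C(21, 6) = 54264 subsets S of size 6, where X_S = 1 if the K_6 on S is monochromatic.
For a fixed S, the K_6 on S has C(6, 2) = 15 edges. P[all 15 edges red] = (1/2)^15, and likewise for blue, so P[monochromatic] = 2·(1/2)^15 = 2^{1 − 15} = 1/16384.
Summing: E[X] = C(21, 6) · 2^{1 − 15} = 54264 · 1/16384 = 6783/2048.
Numerically: E[X] ≈ 3.312012.

E[X] = C(21,6)·2^(1−C(6,2)) = 6783/2048 ≈ 3.312012.


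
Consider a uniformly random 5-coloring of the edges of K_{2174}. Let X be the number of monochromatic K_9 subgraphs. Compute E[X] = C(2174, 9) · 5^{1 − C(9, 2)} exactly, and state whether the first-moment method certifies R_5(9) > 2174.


E[X] = C(2174, 9) · 5^{1 − 36} = 2940165687188920530702934 · 5^{−35} = 2940165687188920530702934/2910383045673370361328125.
As a reduced fraction: E[X] = 2940165687188920530702934/2910383045673370361328125 ≈ 1.010233.
Is E[X] < 1? NO.
Since E[X] ≥ 1, the first-moment bound is inconclusive at n = 2174; it does NOT by itself certify R_5(9) > 2174.

E[X] = 2940165687188920530702934/2910383045673370361328125 ≈ 1.010233; E[X] ≥ 1; first-moment method inconclusive here.


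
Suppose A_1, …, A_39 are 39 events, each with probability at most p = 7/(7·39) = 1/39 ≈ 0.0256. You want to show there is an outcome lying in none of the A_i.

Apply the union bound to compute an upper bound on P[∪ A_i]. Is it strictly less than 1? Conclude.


Union bound: P[∪_{i=1}^{39} A_i] ≤ Σ_i P[A_i] ≤ 39·p = 39·(1/39) = 1.
Numerically: 1 ≈ 1.0000.
Is 1 < 1? NO.
Since the bound 1 is ≥ 1, the union bound is uninformative here; it does NOT by itself certify existence.

39·p = 1 ≈ 1.0000; existence NOT certified by the union bound.


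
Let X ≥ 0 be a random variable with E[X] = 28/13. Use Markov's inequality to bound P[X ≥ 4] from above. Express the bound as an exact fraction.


μ = E[X] = 28/13, a = 4.
Markov: P[X ≥ 4] ≤ μ/a = (28/13)/4 = 7/13.
Numerically: ≈ 0.53846.
(Since a = 4 > μ = 2.15385, the bound 7/13 is < 1 and informative.)

P[X ≥ 4] ≤ 7/13 ≈ 0.53846.


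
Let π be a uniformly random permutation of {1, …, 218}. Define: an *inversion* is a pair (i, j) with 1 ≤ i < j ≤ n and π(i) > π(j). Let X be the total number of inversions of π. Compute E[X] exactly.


Write X = Σ X_I over the C(218, 2) = 23653 pairs i < j, with X_I the indicator of one inversion.
There are 23653 indicators.
For each fixed pair i < j, the values π(i) and π(j) are two distinct elements of {1, …, 218} in uniformly random order; by symmetry P[π(i) > π(j)] = 1/2.
By linearity: E[X] = 23653 · (1/2) = C(218, 2) · (1/2) = 23653/2 = 23653/2 ≈ 11826.500000.

E[X] = 23653/2 = 11826.500000.


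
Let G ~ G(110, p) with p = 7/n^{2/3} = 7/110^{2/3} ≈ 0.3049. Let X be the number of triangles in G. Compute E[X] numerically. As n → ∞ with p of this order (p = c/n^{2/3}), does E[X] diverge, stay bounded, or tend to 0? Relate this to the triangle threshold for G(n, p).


Number of potential triangles: C(110, 3) = 215820.
Each occurs with probability p³ ≈ (0.3049)³ ≈ 2.834711e-02.
By linearity: E[X] = C(110, 3)·p³ ≈ 215820 · 2.834711e-02 ≈ 6117.8727.
Since α = 2/3 < 1, p = c/n^{2/3} ≫ 1/n is above the triangle threshold p ~ 1/n. Asymptotically E[X] ~ (c³/6)·n^{3(1−α)} = (7³/6)·n^{1} → ∞; triangles are abundant w.h.p.

E[X] ≈ 6117.8727; in regime p = Θ(1/n^{2/3}) E[X] diverges (above the triangle threshold p ~ 1/n).


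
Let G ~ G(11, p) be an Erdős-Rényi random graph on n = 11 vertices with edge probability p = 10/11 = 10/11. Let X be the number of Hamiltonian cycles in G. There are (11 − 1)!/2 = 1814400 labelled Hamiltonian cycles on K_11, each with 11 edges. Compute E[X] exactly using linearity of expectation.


K_11 has (11 − 1)!/2 = 1814400 labelled Hamiltonian cycles.
For each such Hamiltonian cycle H, let X_H = 1 if all 11 edges of H are present in G. Then P[X_H = 1] = p^{11} = (10/11)^{11} = 100000000000/285311670611.
By linearity: E[X] = Σ_H E[X_H] = 1814400 · p^{11} = 1814400 · 100000000000/285311670611 = 181440000000000000/285311670611.
Numerically: E[X] ≈ 635936.

E[X] = 1814400 · (10/11)^{11} = 181440000000000000/285311670611 ≈ 635936.


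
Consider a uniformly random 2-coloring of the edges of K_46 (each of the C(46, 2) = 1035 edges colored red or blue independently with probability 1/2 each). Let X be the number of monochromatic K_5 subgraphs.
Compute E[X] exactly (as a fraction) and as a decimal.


Let X = Σ_S X_S over the C(46, 5) = 1370754 subsets S of size 5, where X_S = 1 if the K_5 on S is monochromatic.
For a fixed S, the K_5 on S has C(5, 2) = 10 edges. P[all 10 edges red] = (1/2)^10, and likewise for blue, so P[monochromatic] = 2·(1/2)^10 = 2^{1 − 10} = 1/512.
By linearity: E[X] = C(46, 5) · 2^{1 − 10} = 1370754 · 1/512 = 685377/256.
Numerically: E[X] ≈ 2677.25391.

E[X] = C(46,5)·2^(1−C(5,2)) = 685377/256 ≈ 2677.25391.


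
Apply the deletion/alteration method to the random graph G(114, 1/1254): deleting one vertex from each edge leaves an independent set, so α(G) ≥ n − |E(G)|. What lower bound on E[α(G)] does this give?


E[|E(G)|] = C(114, 2)·p = 6441 · (1/1254) = 113/22.
E[α(G)] ≥ n − E[|E(G)|] = 114 − 113/22 = 2395/22.
Numerically: ≈ 108.8636.
(This is only a lower bound; the true E[α(G)] may be larger.)

E[α(G)] ≥ 2395/22 ≈ 108.8636.


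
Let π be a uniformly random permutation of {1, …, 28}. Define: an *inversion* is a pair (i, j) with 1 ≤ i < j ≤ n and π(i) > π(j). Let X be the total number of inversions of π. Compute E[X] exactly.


Write X = Σ X_I over the C(28, 2) = 378 pairs i < j, with X_I the indicator of one inversion.
There are 378 indicators.
For each fixed pair i < j, the values π(i) and π(j) are two distinct elements of {1, …, 28} in uniformly random order; by symmetry P[π(i) > π(j)] = 1/2.
By linearity: E[X] = 378 · (1/2) = C(28, 2) · (1/2) = 378/2 = 189 ≈ 189.00000.

E[X] = 189 = 189.00000.


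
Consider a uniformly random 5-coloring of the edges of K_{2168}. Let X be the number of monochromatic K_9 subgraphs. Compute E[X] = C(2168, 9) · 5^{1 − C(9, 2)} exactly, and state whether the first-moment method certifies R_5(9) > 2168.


E[X] = C(2168, 9) · 5^{1 − 36} = 2867804175977929537095120 · 5^{−35} = 2867804175977929537095120/2910383045673370361328125.
As a reduced fraction: E[X] = 573560835195585907419024/582076609134674072265625 ≈ 0.9854.
Is E[X] < 1? YES.
Since E[X] < 1, there exists a 5-coloring of K_{2168} with no monochromatic K_9; hence R_5(9) > 2168.

E[X] = 573560835195585907419024/582076609134674072265625 ≈ 0.9854; E[X] < 1, so R_5(9) > 2168.


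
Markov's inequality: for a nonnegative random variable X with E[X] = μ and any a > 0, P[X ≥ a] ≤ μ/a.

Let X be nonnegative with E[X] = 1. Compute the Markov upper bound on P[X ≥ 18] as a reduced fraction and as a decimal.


μ = E[X] = 1, a = 18.
Markov: P[X ≥ 18] ≤ μ/a = (1)/18 = 1/18.
Numerically: ≈ 0.055556.
(Since a = 18 > μ = 1.000000, the bound 1/18 is < 1 and informative.)

P[X ≥ 18] ≤ 1/18 ≈ 0.055556.


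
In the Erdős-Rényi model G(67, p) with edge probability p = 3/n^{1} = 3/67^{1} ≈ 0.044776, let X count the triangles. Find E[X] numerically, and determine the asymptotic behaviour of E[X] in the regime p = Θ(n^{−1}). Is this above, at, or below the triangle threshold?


Number of potential triangles: C(67, 3) = 47905.
Each occurs with probability p³ ≈ (0.044776)³ ≈ 8.9771681e-05.
By linearity: E[X] = C(67, 3)·p³ ≈ 47905 · 8.9771681e-05 ≈ 4.30051.
Here α = 1, so p = 3/n is exactly at the triangle threshold p ~ 1/n. Asymptotically E[X] → c³/6 = 3³/6 = 9/2 ≈ 4.50000, a bounded constant. In this regime the triangle count is asymptotically Poisson(c³/6).

E[X] ≈ 4.30051; in regime p = Θ(1/n^{1}) E[X] stays bounded (at the triangle threshold p ~ 1/n).


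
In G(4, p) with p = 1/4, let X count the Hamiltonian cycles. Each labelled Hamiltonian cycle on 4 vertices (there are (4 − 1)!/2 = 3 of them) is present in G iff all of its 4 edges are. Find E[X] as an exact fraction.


K_4 has (4 − 1)!/2 = 3 labelled Hamiltonian cycles.
For each such Hamiltonian cycle H, let X_H = 1 if all 4 edges of H are present in G. Then P[X_H = 1] = p^{4} = (1/4)^{4} = 1/256.
By linearity: E[X] = Σ_H E[X_H] = 3 · p^{4} = 3 · 1/256 = 3/256.
Numerically: E[X] ≈ 0.01172.

E[X] = 3 · (1/4)^{4} = 3/256 ≈ 0.01172.


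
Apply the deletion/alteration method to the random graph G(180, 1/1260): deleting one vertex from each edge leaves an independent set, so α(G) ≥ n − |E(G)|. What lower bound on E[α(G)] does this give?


E[|E(G)|] = C(180, 2)·p = 16110 · (1/1260) = 179/14.
E[α(G)] ≥ n − E[|E(G)|] = 180 − 179/14 = 2341/14.
Numerically: ≈ 167.2143.
(This is only a lower bound; the true E[α(G)] may be larger.)

E[α(G)] ≥ 2341/14 ≈ 167.2143.


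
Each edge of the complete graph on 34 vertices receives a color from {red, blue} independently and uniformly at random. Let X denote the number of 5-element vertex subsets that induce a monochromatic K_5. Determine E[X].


Let X = Σ_S X_S over the C(34, 5) = 278256 subsets S of size 5, where X_S = 1 if the K_5 on S is monochromatic.
For a fixed S, the K_5 on S has C(5, 2) = 10 edges. P[all 10 edges red] = (1/2)^10, and likewise for blue, so P[monochromatic] = 2·(1/2)^10 = 2^{1 − 10} = 1/512.
By linearity of expectation: E[X] = C(34, 5) · 2^{1 − 10} = 278256 · 1/512 = 17391/32.
Numerically: E[X] ≈ 543.46875.

E[X] = C(34,5)·2^(1−C(5,2)) = 17391/32 ≈ 543.46875.


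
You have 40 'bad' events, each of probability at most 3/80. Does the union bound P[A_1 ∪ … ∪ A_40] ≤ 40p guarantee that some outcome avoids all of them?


Union bound: P[∪_{i=1}^{40} A_i] ≤ Σ_i P[A_i] ≤ 40·p = 40·(3/80) = 3/2.
Numerically: 3/2 ≈ 1.5000.
Is 3/2 < 1? NO.
Since the bound 3/2 is ≥ 1, the union bound is uninformative here; it does NOT by itself certify existence.

40·p = 3/2 ≈ 1.5000; existence NOT certified by the union bound.


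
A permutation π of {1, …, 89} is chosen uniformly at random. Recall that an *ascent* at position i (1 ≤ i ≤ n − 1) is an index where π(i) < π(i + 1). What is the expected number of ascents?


Write X = Σ X_I over i = 1, …, 88, with X_I the indicator of one ascent.
There are 88 indicators.
For each fixed i, the pair (π(i), π(i+1)) is a uniformly random ordered pair of distinct values from {1, …, 89}; by symmetry P[π(i) < π(i+1)] = 1/2.
By linearity: E[X] = 88 · (1/2) = (89 − 1) · (1/2) = 44 ≈ 44.000000.

E[X] = 44 = 44.000000.


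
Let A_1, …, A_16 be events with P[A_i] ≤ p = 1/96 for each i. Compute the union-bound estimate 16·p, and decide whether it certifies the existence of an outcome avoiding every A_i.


Union bound: P[∪_{i=1}^{16} A_i] ≤ Σ_i P[A_i] ≤ 16·p = 16·(1/96) = 1/6.
Numerically: 1/6 ≈ 0.16667.
Is 1/6 < 1? YES.
Since P[∪ A_i] ≤ 1/6 < 1, the complement has P[∩ A_i^c] ≥ 1 − 1/6 = 5/6 > 0, so some outcome avoids every A_i.

16·p = 1/6 ≈ 0.16667; existence CERTIFIED by the union bound.


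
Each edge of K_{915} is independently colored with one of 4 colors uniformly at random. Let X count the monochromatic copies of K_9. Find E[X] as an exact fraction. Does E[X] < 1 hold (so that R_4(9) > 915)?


E[X] = C(915, 9) · 4^{1 − 36} = 1190931166636537885130 · 4^{−35} = 1190931166636537885130/1180591620717411303424.
As a reduced fraction: E[X] = 595465583318268942565/590295810358705651712 ≈ 1.008758.
Is E[X] < 1? NO.
Since E[X] ≥ 1, the first-moment bound is inconclusive at n = 915; it does NOT by itself certify R_4(9) > 915.

E[X] = 595465583318268942565/590295810358705651712 ≈ 1.008758; E[X] ≥ 1; first-moment method inconclusive here.


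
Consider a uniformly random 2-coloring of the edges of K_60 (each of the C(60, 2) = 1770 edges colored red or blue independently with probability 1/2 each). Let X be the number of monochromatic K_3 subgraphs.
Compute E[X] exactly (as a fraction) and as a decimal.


Let X = Σ_S X_S over the C(60, 3) = 34220 subsets S of size 3, where X_S = 1 if the K_3 on S is monochromatic.
For a fixed S, the K_3 on S has C(3, 2) = 3 edges. P[all 3 edges red] = (1/2)^3, and likewise for blue, so P[monochromatic] = 2·(1/2)^3 = 2^{1 − 3} = 1/4.
By linearity: E[X] = C(60, 3) · 2^{1 − 3} = 34220 · 1/4 = 8555.
Numerically: E[X] ≈ 8555.000000.

E[X] = C(60,3)·2^(1−C(3,2)) = 8555 ≈ 8555.000000.


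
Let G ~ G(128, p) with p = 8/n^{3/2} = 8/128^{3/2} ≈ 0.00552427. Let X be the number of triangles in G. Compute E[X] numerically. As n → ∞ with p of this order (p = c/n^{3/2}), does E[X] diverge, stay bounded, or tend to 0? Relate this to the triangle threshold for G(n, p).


Number of potential triangles: C(128, 3) = 341376.
Each occurs with probability p³ ≈ (0.00552427)³ ≈ 1.68587394e-07.
By linearity: E[X] = C(128, 3)·p³ ≈ 341376 · 1.68587394e-07 ≈ 0.057552.
Since α = 3/2 > 1, p = c/n^{3/2} = o(1/n) is below the triangle threshold p ~ 1/n. Asymptotically E[X] ~ (c³/6)·n^{3(1−α)} = (8³/6)·n^{-1.5} → 0, so by Markov's inequality G has no triangles w.h.p.

E[X] ≈ 0.057552; in regime p = Θ(1/n^{3/2}) E[X] tends to 0 (below the triangle threshold p ~ 1/n).


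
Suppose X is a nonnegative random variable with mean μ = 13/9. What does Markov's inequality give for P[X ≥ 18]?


μ = E[X] = 13/9, a = 18.
Markov: P[X ≥ 18] ≤ μ/a = (13/9)/18 = 13/162.
Numerically: ≈ 0.08025.
(Since a = 18 > μ = 1.44444, the bound 13/162 is < 1 and informative.)

P[X ≥ 18] ≤ 13/162 ≈ 0.08025.


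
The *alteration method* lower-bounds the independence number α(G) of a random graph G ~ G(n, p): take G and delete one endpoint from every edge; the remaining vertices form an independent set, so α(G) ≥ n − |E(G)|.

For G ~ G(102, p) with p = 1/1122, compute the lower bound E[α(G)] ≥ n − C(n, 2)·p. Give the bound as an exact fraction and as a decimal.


E[|E(G)|] = C(102, 2)·p = 5151 · (1/1122) = 101/22.
E[α(G)] ≥ n − E[|E(G)|] = 102 − 101/22 = 2143/22.
Numerically: ≈ 97.409091.
(This is only a lower bound; the true E[α(G)] may be larger.)

E[α(G)] ≥ 2143/22 ≈ 97.409091.


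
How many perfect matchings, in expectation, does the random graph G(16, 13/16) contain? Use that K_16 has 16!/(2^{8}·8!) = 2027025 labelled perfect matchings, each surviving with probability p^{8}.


K_16 has 16!/(2^{8}·8!) = 2027025 labelled perfect matchings.
For each such perfect matching H, let X_H = 1 if all 8 edges of H are present in G. Then P[X_H = 1] = p^{8} = (13/16)^{8} = 815730721/4294967296.
By linearity of expectation: E[X] = Σ_H E[X_H] = 2027025 · p^{8} = 2027025 · 815730721/4294967296 = 1653506564735025/4294967296.
Numerically: E[X] ≈ 3.85e+05.

E[X] = 2027025 · (13/16)^{8} = 1653506564735025/4294967296 ≈ 3.85e+05.


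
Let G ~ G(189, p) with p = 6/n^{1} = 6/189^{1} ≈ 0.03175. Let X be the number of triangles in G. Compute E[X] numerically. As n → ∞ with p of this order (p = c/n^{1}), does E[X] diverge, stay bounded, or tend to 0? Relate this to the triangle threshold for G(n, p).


Number of potential triangles: C(189, 3) = 1107414.
Each occurs with probability p³ ≈ (0.03175)³ ≈ 3.199399e-05.
By linearity: E[X] = C(189, 3)·p³ ≈ 1107414 · 3.199399e-05 ≈ 35.4306.
Here α = 1, so p = 6/n is exactly at the triangle threshold p ~ 1/n. Asymptotically E[X] → c³/6 = 6³/6 = 36 ≈ 36.0000, a bounded constant. In this regime the triangle count is asymptotically Poisson(c³/6).

E[X] ≈ 35.4306; in regime p = Θ(1/n^{1}) E[X] stays bounded (at the triangle threshold p ~ 1/n).


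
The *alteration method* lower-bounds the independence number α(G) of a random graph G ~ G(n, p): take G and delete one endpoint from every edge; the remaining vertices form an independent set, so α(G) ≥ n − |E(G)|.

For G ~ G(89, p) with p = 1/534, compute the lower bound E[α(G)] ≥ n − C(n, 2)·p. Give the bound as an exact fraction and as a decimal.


E[|E(G)|] = C(89, 2)·p = 3916 · (1/534) = 22/3.
E[α(G)] ≥ n − E[|E(G)|] = 89 − 22/3 = 245/3.
Numerically: ≈ 81.666667.
(This is only a lower bound; the true E[α(G)] may be larger.)

E[α(G)] ≥ 245/3 ≈ 81.666667.


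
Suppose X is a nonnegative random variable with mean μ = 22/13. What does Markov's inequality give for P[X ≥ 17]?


μ = E[X] = 22/13, a = 17.
Markov: P[X ≥ 17] ≤ μ/a = (22/13)/17 = 22/221.
Numerically: ≈ 0.099548.
(Since a = 17 > μ = 1.692308, the bound 22/221 is < 1 and informative.)

P[X ≥ 17] ≤ 22/221 ≈ 0.099548.


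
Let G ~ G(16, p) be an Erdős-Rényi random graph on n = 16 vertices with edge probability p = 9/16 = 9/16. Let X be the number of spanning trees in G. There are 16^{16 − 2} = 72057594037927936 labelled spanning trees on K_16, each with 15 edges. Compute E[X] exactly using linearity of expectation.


K_16 has 16^{16 − 2} = 72057594037927936 labelled spanning trees.
For each such spanning tree H, let X_H = 1 if all 15 edges of H are present in G. Then P[X_H = 1] = p^{15} = (9/16)^{15} = 205891132094649/1152921504606846976.
Summing the indicators: E[X] = Σ_H E[X_H] = 72057594037927936 · p^{15} = 72057594037927936 · 205891132094649/1152921504606846976 = 205891132094649/16.
Numerically: E[X] ≈ 1.287e+13.

E[X] = 72057594037927936 · (9/16)^{15} = 205891132094649/16 ≈ 1.287e+13.


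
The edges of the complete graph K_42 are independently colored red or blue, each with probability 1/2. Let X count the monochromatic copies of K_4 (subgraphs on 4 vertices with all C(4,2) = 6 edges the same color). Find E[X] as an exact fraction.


Let X = Σ_S X_S over the C(42, 4) = 111930 subsets S of size 4, where X_S = 1 if the K_4 on S is monochromatic.
For a fixed S, the K_4 on S has C(4, 2) = 6 edges. P[all 6 edges red] = (1/2)^6, and likewise for blue, so P[monochromatic] = 2·(1/2)^6 = 2^{1 − 6} = 1/32.
Summing: E[X] = C(42, 4) · 2^{1 − 6} = 111930 · 1/32 = 55965/16.
Numerically: E[X] ≈ 3497.812.

E[X] = C(42,4)·2^(1−C(4,2)) = 55965/16 ≈ 3497.812.


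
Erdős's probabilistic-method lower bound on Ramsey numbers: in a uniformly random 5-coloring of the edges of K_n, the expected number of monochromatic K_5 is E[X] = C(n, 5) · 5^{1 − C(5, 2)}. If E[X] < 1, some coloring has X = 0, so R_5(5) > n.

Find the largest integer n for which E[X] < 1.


We need C(n, 5) · 5^{1 − 10} < 1, i.e. C(n, 5) < 5^{10 − 1} = 1953125.
Check values of n near the boundary:
  n = 47: C(47, 5) = 1533939; 1533939 < 1953125? YES
  n = 48: C(48, 5) = 1712304; 1712304 < 1953125? YES
  n = 49: C(49, 5) = 1906884; 1906884 < 1953125? YES
  n = 50: C(50, 5) = 2118760; 2118760 < 1953125? NO
  n = 51: C(51, 5) = 2349060; 2349060 < 1953125? NO
  n = 52: C(52, 5) = 2598960; 2598960 < 1953125? NO
The largest n with C(n, 5) < 1953125 is n = 49 (where E[X] = 1906884/1953125 ≈ 0.976325). Hence R_5(5) > 49, i.e. R_5(5) ≥ 50.

Largest n = 49; hence R_5(5) > 49.


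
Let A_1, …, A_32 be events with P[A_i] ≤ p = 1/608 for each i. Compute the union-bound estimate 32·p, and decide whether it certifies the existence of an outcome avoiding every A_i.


Union bound: P[∪_{i=1}^{32} A_i] ≤ Σ_i P[A_i] ≤ 32·p = 32·(1/608) = 1/19.
Numerically: 1/19 ≈ 0.052632.
Is 1/19 < 1? YES.
Since P[∪ A_i] ≤ 1/19 < 1, the complement has P[∩ A_i^c] ≥ 1 − 1/19 = 18/19 > 0, so some outcome avoids every A_i.

32·p = 1/19 ≈ 0.052632; existence CERTIFIED by the union bound.


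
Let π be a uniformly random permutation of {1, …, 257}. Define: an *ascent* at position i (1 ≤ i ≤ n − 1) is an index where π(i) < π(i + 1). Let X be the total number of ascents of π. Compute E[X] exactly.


Write X = Σ X_I over i = 1, …, 256, with X_I the indicator of one ascent.
There are 256 indicators.
For each fixed i, the pair (π(i), π(i+1)) is a uniformly random ordered pair of distinct values from {1, …, 257}; by symmetry P[π(i) < π(i+1)] = 1/2.
By linearity: E[X] = 256 · (1/2) = (257 − 1) · (1/2) = 128 ≈ 128.000.

E[X] = 128 = 128.000.


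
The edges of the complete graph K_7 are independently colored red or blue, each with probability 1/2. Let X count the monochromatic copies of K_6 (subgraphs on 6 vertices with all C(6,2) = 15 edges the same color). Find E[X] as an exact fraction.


Let X = Σ_S X_S over the C(7, 6) = 7 subsets S of size 6, where X_S = 1 if the K_6 on S is monochromatic.
For a fixed S, the K_6 on S has C(6, 2) = 15 edges. P[all 15 edges red] = (1/2)^15, and likewise for blue, so P[monochromatic] = 2·(1/2)^15 = 2^{1 − 15} = 1/16384.
By linearity of expectation: E[X] = C(7, 6) · 2^{1 − 15} = 7 · 1/16384 = 7/16384.
Numerically: E[X] ≈ 0.000427.

E[X] = C(7,6)·2^(1−C(6,2)) = 7/16384 ≈ 0.000427.


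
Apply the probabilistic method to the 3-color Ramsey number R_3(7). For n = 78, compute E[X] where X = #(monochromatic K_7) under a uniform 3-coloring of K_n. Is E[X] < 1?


E[X] = C(78, 7) · 3^{1 − 21} = 2641902120 · 3^{−20} = 2641902120/3486784401.
As a reduced fraction: E[X] = 293544680/387420489 ≈ 0.7577.
Is E[X] < 1? YES.
Since E[X] < 1, there exists a 3-coloring of K_{78} with no monochromatic K_7; hence R_3(7) > 78.

E[X] = 293544680/387420489 ≈ 0.7577; E[X] < 1, so R_3(7) > 78.


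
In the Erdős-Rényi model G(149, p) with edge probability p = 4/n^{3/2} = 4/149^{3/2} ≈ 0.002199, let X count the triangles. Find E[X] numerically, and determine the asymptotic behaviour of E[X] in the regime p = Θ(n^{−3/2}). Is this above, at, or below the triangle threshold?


Number of potential triangles: C(149, 3) = 540274.
Each occurs with probability p³ ≈ (0.002199)³ ≈ 1.063755e-08.
By linearity: E[X] = C(149, 3)·p³ ≈ 540274 · 1.063755e-08 ≈ 0.0057.
Since α = 3/2 > 1, p = c/n^{3/2} = o(1/n) is below the triangle threshold p ~ 1/n. Asymptotically E[X] ~ (c³/6)·n^{3(1−α)} = (4³/6)·n^{-1.5} → 0, so by Markov's inequality G has no triangles w.h.p.

E[X] ≈ 0.0057; in regime p = Θ(1/n^{3/2}) E[X] tends to 0 (below the triangle threshold p ~ 1/n).


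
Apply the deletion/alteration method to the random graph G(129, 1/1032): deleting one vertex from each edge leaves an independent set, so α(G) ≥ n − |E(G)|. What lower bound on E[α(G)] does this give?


E[|E(G)|] = C(129, 2)·p = 8256 · (1/1032) = 8.
E[α(G)] ≥ n − E[|E(G)|] = 129 − 8 = 121.
Numerically: ≈ 121.000.
(This is only a lower bound; the true E[α(G)] may be larger.)

E[α(G)] ≥ 121 ≈ 121.000.


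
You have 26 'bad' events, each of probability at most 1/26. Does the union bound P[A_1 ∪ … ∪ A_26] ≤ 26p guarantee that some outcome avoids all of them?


Union bound: P[∪_{i=1}^{26} A_i] ≤ Σ_i P[A_i] ≤ 26·p = 26·(1/26) = 1.
Numerically: 1 ≈ 1.000.
Is 1 < 1? NO.
Since the bound 1 is ≥ 1, the union bound is uninformative here; it does NOT by itself certify existence.

26·p = 1 ≈ 1.000; existence NOT certified by the union bound.


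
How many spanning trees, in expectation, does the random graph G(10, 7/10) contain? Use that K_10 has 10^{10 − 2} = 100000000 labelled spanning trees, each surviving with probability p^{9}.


K_10 has 10^{10 − 2} = 100000000 labelled spanning trees.
For each such spanning tree H, let X_H = 1 if all 9 edges of H are present in G. Then P[X_H = 1] = p^{9} = (7/10)^{9} = 40353607/1000000000.
By linearity: E[X] = Σ_H E[X_H] = 100000000 · p^{9} = 100000000 · 40353607/1000000000 = 40353607/10.
Numerically: E[X] ≈ 4.03536e+06.

E[X] = 100000000 · (7/10)^{9} = 40353607/10 ≈ 4.03536e+06.


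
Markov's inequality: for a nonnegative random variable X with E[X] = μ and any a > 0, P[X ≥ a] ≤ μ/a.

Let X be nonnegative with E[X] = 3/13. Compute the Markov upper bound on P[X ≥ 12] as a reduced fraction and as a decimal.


μ = E[X] = 3/13, a = 12.
Markov: P[X ≥ 12] ≤ μ/a = (3/13)/12 = 1/52.
Numerically: ≈ 0.01923.
(Since a = 12 > μ = 0.23077, the bound 1/52 is < 1 and informative.)

P[X ≥ 12] ≤ 1/52 ≈ 0.01923.


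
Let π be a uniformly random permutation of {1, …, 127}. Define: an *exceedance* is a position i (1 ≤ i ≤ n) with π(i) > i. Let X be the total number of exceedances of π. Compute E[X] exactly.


Write X = Σ_{i=1}^{127} X_i, where X_i = 1_{π(i) > i}.
For each fixed i, π(i) is uniform over {1, …, 127} (marginal of a uniform permutation), so P[π(i) > i] = (n − i)/n. Summing: Σ_{i=1}^{127} (n − i)/n = (0 + 1 + … + 126)/127 = 127(127 − 1)/(2·127) = (127 − 1)/2.
Hence E[X] = Σ_{i=1}^{127} (127 − i)/127 = 63 ≈ 63.0000.

E[X] = 63 = 63.0000.


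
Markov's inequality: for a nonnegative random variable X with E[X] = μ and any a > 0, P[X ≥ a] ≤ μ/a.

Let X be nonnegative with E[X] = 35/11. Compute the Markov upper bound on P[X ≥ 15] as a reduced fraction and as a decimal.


μ = E[X] = 35/11, a = 15.
Markov: P[X ≥ 15] ≤ μ/a = (35/11)/15 = 7/33.
Numerically: ≈ 0.21212.
(Since a = 15 > μ = 3.18182, the bound 7/33 is < 1 and informative.)

P[X ≥ 15] ≤ 7/33 ≈ 0.21212.


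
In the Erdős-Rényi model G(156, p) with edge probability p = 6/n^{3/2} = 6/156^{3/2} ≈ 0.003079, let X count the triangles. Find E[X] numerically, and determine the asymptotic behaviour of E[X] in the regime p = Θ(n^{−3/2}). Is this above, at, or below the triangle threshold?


Number of potential triangles: C(156, 3) = 620620.
Each occurs with probability p³ ≈ (0.003079)³ ≈ 2.920069e-08.
By linearity: E[X] = C(156, 3)·p³ ≈ 620620 · 2.920069e-08 ≈ 0.0181.
Since α = 3/2 > 1, p = c/n^{3/2} = o(1/n) is below the triangle threshold p ~ 1/n. Asymptotically E[X] ~ (c³/6)·n^{3(1−α)} = (6³/6)·n^{-1.5} → 0, so by Markov's inequality G has no triangles w.h.p.

E[X] ≈ 0.0181; in regime p = Θ(1/n^{3/2}) E[X] tends to 0 (below the triangle threshold p ~ 1/n).


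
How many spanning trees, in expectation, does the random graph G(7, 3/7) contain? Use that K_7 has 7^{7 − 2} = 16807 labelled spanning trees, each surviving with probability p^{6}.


K_7 has 7^{7 − 2} = 16807 labelled spanning trees.
For each such spanning tree H, let X_H = 1 if all 6 edges of H are present in G. Then P[X_H = 1] = p^{6} = (3/7)^{6} = 729/117649.
Summing the indicators: E[X] = Σ_H E[X_H] = 16807 · p^{6} = 16807 · 729/117649 = 729/7.
Numerically: E[X] ≈ 104.14.

E[X] = 16807 · (3/7)^{6} = 729/7 ≈ 104.14.


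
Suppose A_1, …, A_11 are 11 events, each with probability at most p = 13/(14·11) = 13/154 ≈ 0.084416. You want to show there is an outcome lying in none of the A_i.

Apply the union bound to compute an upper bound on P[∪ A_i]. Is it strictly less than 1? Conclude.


Union bound: P[∪_{i=1}^{11} A_i] ≤ Σ_i P[A_i] ≤ 11·p = 11·(13/154) = 13/14.
Numerically: 13/14 ≈ 0.928571.
Is 13/14 < 1? YES.
Since P[∪ A_i] ≤ 13/14 < 1, the complement has P[∩ A_i^c] ≥ 1 − 13/14 = 1/14 > 0, so some outcome avoids every A_i.

11·p = 13/14 ≈ 0.928571; existence CERTIFIED by the union bound.


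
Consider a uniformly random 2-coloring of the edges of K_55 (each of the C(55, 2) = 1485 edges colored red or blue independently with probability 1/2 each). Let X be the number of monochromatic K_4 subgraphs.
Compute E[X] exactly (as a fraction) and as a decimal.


Let X = Σ_S X_S over the C(55, 4) = 341055 subsets S of size 4, where X_S = 1 if the K_4 on S is monochromatic.
For a fixed S, the K_4 on S has C(4, 2) = 6 edges. P[all 6 edges red] = (1/2)^6, and likewise for blue, so P[monochromatic] = 2·(1/2)^6 = 2^{1 − 6} = 1/32.
By linearity of expectation: E[X] = C(55, 4) · 2^{1 − 6} = 341055 · 1/32 = 341055/32.
Numerically: E[X] ≈ 10657.969.

E[X] = C(55,4)·2^(1−C(4,2)) = 341055/32 ≈ 10657.969.


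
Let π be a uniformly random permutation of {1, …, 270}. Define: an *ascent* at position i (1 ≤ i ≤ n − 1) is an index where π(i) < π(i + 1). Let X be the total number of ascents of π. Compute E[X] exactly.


Write X = Σ X_I over i = 1, …, 269, with X_I the indicator of one ascent.
There are 269 indicators.
For each fixed i, the pair (π(i), π(i+1)) is a uniformly random ordered pair of distinct values from {1, …, 270}; by symmetry P[π(i) < π(i+1)] = 1/2.
By linearity: E[X] = 269 · (1/2) = (270 − 1) · (1/2) = 269/2 ≈ 134.500000.

E[X] = 269/2 = 134.500000.


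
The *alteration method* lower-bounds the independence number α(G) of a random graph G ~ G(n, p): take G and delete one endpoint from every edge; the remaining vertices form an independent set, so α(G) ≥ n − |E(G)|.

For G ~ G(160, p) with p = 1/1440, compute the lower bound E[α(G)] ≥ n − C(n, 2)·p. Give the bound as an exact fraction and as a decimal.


E[|E(G)|] = C(160, 2)·p = 12720 · (1/1440) = 53/6.
E[α(G)] ≥ n − E[|E(G)|] = 160 − 53/6 = 907/6.
Numerically: ≈ 151.1667.
(This is only a lower bound; the true E[α(G)] may be larger.)

E[α(G)] ≥ 907/6 ≈ 151.1667.


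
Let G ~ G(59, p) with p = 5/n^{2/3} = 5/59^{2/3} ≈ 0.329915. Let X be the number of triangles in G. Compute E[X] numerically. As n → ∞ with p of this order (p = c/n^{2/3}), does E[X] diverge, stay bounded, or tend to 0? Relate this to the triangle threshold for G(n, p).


Number of potential triangles: C(59, 3) = 32509.
Each occurs with probability p³ ≈ (0.329915)³ ≈ 3.59092215e-02.
By linearity: E[X] = C(59, 3)·p³ ≈ 32509 · 3.59092215e-02 ≈ 1167.372881.
Since α = 2/3 < 1, p = c/n^{2/3} ≫ 1/n is above the triangle threshold p ~ 1/n. Asymptotically E[X] ~ (c³/6)·n^{3(1−α)} = (5³/6)·n^{1} → ∞; triangles are abundant w.h.p.

E[X] ≈ 1167.372881; in regime p = Θ(1/n^{2/3}) E[X] diverges (above the triangle threshold p ~ 1/n).


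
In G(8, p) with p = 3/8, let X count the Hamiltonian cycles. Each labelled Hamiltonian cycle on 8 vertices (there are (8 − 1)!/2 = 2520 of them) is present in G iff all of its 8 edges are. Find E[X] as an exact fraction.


K_8 has (8 − 1)!/2 = 2520 labelled Hamiltonian cycles.
For each such Hamiltonian cycle H, let X_H = 1 if all 8 edges of H are present in G. Then P[X_H = 1] = p^{8} = (3/8)^{8} = 6561/16777216.
Summing the indicators: E[X] = Σ_H E[X_H] = 2520 · p^{8} = 2520 · 6561/16777216 = 2066715/2097152.
Numerically: E[X] ≈ 0.9855.

E[X] = 2520 · (3/8)^{8} = 2066715/2097152 ≈ 0.9855.


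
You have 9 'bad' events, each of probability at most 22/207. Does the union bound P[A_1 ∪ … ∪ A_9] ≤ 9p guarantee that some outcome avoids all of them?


Union bound: P[∪_{i=1}^{9} A_i] ≤ Σ_i P[A_i] ≤ 9·p = 9·(22/207) = 22/23.
Numerically: 22/23 ≈ 0.957.
Is 22/23 < 1? YES.
Since P[∪ A_i] ≤ 22/23 < 1, the complement has P[∩ A_i^c] ≥ 1 − 22/23 = 1/23 > 0, so some outcome avoids every A_i.

9·p = 22/23 ≈ 0.957; existence CERTIFIED by the union bound.


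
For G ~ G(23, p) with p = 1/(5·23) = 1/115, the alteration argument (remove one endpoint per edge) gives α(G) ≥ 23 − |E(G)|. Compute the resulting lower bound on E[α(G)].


E[|E(G)|] = C(23, 2)·p = 253 · (1/115) = 11/5.
E[α(G)] ≥ n − E[|E(G)|] = 23 − 11/5 = 104/5.
Numerically: ≈ 20.800000.
(This is only a lower bound; the true E[α(G)] may be larger.)

E[α(G)] ≥ 104/5 ≈ 20.800000.


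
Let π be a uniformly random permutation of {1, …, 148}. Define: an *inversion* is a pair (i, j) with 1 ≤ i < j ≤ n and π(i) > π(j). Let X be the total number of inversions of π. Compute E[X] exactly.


Write X = Σ X_I over the C(148, 2) = 10878 pairs i < j, with X_I the indicator of one inversion.
There are 10878 indicators.
For each fixed pair i < j, the values π(i) and π(j) are two distinct elements of {1, …, 148} in uniformly random order; by symmetry P[π(i) > π(j)] = 1/2.
By linearity: E[X] = 10878 · (1/2) = C(148, 2) · (1/2) = 10878/2 = 5439 ≈ 5439.000.

E[X] = 5439 = 5439.000.


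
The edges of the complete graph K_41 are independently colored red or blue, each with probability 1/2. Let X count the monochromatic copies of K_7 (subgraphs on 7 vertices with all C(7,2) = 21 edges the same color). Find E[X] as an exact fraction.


Let X = Σ_S X_S over the C(41, 7) = 22481940 subsets S of size 7, where X_S = 1 if the K_7 on S is monochromatic.
For a fixed S, the K_7 on S has C(7, 2) = 21 edges. P[all 21 edges red] = (1/2)^21, and likewise for blue, so P[monochromatic] = 2·(1/2)^21 = 2^{1 − 21} = 1/1048576.
Summing: E[X] = C(41, 7) · 2^{1 − 21} = 22481940 · 1/1048576 = 5620485/262144.
Numerically: E[X] ≈ 21.440.

E[X] = C(41,7)·2^(1−C(7,2)) = 5620485/262144 ≈ 21.440.


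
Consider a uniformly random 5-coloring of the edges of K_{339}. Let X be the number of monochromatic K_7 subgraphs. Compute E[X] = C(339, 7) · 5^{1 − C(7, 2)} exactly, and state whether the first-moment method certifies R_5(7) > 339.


E[X] = C(339, 7) · 5^{1 − 21} = 95915887062372 · 5^{−20} = 95915887062372/95367431640625.
As a reduced fraction: E[X] = 95915887062372/95367431640625 ≈ 1.006.
Is E[X] < 1? NO.
Since E[X] ≥ 1, the first-moment bound is inconclusive at n = 339; it does NOT by itself certify R_5(7) > 339.

E[X] = 95915887062372/95367431640625 ≈ 1.006; E[X] ≥ 1; first-moment method inconclusive here.


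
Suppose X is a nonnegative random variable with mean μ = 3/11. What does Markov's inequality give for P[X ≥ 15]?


μ = E[X] = 3/11, a = 15.
Markov: P[X ≥ 15] ≤ μ/a = (3/11)/15 = 1/55.
Numerically: ≈ 0.018182.
(Since a = 15 > μ = 0.272727, the bound 1/55 is < 1 and informative.)

P[X ≥ 15] ≤ 1/55 ≈ 0.018182.


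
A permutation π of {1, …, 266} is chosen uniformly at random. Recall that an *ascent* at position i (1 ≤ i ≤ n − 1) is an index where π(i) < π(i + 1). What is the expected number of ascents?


Write X = Σ X_I over i = 1, …, 265, with X_I the indicator of one ascent.
There are 265 indicators.
For each fixed i, the pair (π(i), π(i+1)) is a uniformly random ordered pair of distinct values from {1, …, 266}; by symmetry P[π(i) < π(i+1)] = 1/2.
By linearity: E[X] = 265 · (1/2) = (266 − 1) · (1/2) = 265/2 ≈ 132.500.

E[X] = 265/2 = 132.500.


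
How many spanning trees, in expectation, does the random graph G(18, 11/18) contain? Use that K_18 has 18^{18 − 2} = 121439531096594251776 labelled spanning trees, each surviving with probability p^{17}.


K_18 has 18^{18 − 2} = 121439531096594251776 labelled spanning trees.
For each such spanning tree H, let X_H = 1 if all 17 edges of H are present in G. Then P[X_H = 1] = p^{17} = (11/18)^{17} = 505447028499293771/2185911559738696531968.
By linearity of expectation: E[X] = Σ_H E[X_H] = 121439531096594251776 · p^{17} = 121439531096594251776 · 505447028499293771/2185911559738696531968 = 505447028499293771/18.
Numerically: E[X] ≈ 2.81e+16.

E[X] = 121439531096594251776 · (11/18)^{17} = 505447028499293771/18 ≈ 2.81e+16.


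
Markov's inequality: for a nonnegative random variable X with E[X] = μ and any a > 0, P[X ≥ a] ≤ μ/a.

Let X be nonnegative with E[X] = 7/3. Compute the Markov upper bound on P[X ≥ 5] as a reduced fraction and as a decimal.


μ = E[X] = 7/3, a = 5.
Markov: P[X ≥ 5] ≤ μ/a = (7/3)/5 = 7/15.
Numerically: ≈ 0.466667.
(Since a = 5 > μ = 2.333333, the bound 7/15 is < 1 and informative.)

P[X ≥ 5] ≤ 7/15 ≈ 0.466667.


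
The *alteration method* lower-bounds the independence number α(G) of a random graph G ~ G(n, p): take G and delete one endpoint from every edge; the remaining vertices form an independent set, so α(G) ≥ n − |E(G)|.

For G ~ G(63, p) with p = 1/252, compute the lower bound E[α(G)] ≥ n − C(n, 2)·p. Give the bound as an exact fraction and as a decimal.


E[|E(G)|] = C(63, 2)·p = 1953 · (1/252) = 31/4.
E[α(G)] ≥ n − E[|E(G)|] = 63 − 31/4 = 221/4.
Numerically: ≈ 55.2500.
(This is only a lower bound; the true E[α(G)] may be larger.)

E[α(G)] ≥ 221/4 ≈ 55.2500.


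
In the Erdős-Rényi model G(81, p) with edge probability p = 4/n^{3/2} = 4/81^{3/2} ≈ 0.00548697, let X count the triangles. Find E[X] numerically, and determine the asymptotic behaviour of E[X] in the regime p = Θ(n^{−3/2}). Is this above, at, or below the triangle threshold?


Number of potential triangles: C(81, 3) = 85320.
Each occurs with probability p³ ≈ (0.00548697)³ ≈ 1.65195187e-07.
By linearity: E[X] = C(81, 3)·p³ ≈ 85320 · 1.65195187e-07 ≈ 0.014094.
Since α = 3/2 > 1, p = c/n^{3/2} = o(1/n) is below the triangle threshold p ~ 1/n. Asymptotically E[X] ~ (c³/6)·n^{3(1−α)} = (4³/6)·n^{-1.5} → 0, so by Markov's inequality G has no triangles w.h.p.

E[X] ≈ 0.014094; in regime p = Θ(1/n^{3/2}) E[X] tends to 0 (below the triangle threshold p ~ 1/n).


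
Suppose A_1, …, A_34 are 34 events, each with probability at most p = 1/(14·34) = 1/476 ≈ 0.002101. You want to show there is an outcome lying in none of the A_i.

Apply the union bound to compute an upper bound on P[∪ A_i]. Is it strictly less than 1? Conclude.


Union bound: P[∪_{i=1}^{34} A_i] ≤ Σ_i P[A_i] ≤ 34·p = 34·(1/476) = 1/14.
Numerically: 1/14 ≈ 0.071429.
Is 1/14 < 1? YES.
Since P[∪ A_i] ≤ 1/14 < 1, the complement has P[∩ A_i^c] ≥ 1 − 1/14 = 13/14 > 0, so some outcome avoids every A_i.

34·p = 1/14 ≈ 0.071429; existence CERTIFIED by the union bound.


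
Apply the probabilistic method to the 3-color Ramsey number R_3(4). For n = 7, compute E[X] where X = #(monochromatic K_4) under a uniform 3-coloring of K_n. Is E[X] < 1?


E[X] = C(7, 4) · 3^{1 − 6} = 35 · 3^{−5} = 35/243.
As a reduced fraction: E[X] = 35/243 ≈ 0.144.
Is E[X] < 1? YES.
Since E[X] < 1, there exists a 3-coloring of K_{7} with no monochromatic K_4; hence R_3(4) > 7.

E[X] = 35/243 ≈ 0.144; E[X] < 1, so R_3(4) > 7.


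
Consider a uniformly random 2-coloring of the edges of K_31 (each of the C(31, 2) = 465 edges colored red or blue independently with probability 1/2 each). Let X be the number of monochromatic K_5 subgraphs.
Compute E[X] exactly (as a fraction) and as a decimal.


Let X = Σ_S X_S over the C(31, 5) = 169911 subsets S of size 5, where X_S = 1 if the K_5 on S is monochromatic.
For a fixed S, the K_5 on S has C(5, 2) = 10 edges. P[all 10 edges red] = (1/2)^10, and likewise for blue, so P[monochromatic] = 2·(1/2)^10 = 2^{1 − 10} = 1/512.
By linearity of expectation: E[X] = C(31, 5) · 2^{1 − 10} = 169911 · 1/512 = 169911/512.
Numerically: E[X] ≈ 331.8574.

E[X] = C(31,5)·2^(1−C(5,2)) = 169911/512 ≈ 331.8574.
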